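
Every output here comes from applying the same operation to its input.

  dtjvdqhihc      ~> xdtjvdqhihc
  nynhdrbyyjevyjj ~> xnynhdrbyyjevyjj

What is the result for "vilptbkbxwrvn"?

xvilptbkbxwrvn

The pattern: prepend "x".
Doing the same to "vilptbkbxwrvn": "xvilptbkbxwrvn".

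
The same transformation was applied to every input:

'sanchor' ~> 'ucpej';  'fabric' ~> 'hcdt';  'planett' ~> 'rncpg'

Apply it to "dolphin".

What's happening: shift every letter 2 places forward in the alphabet (wrapping around), then delete the last 2 characters.
"dolphin" → "fqnrj".

fqnrj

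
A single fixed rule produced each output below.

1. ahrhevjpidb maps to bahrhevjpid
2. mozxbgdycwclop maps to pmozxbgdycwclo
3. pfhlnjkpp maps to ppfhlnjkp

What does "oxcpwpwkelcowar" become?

Rule — move the last character to the front.
Applying that to "oxcpwpwkelcowar" gives "roxcpwpwkelcowa".

roxcpwpwkelcowa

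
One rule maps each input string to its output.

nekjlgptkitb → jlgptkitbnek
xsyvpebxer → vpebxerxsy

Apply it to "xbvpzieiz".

The pattern: move the first 3 characters to the end (rotate left by 3).
On "xbvpzieiz" that produces "pzieizxbv".

pzieizxbv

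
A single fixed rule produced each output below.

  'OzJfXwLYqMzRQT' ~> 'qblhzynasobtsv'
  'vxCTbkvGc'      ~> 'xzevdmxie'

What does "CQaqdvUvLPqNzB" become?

The transformation: shift every letter 2 places forward in the alphabet (wrapping around), then convert every letter to lowercase.
Applying both steps to "CQaqdvUvLPqNzB": "EScsfxWxNRsPbD", then "escsfxwxnrspbd".

escsfxwxnrspbd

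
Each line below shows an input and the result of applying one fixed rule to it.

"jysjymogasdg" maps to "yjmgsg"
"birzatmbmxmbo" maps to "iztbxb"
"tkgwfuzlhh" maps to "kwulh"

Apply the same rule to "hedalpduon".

eapun

Looking at the pairs, the operation is to keep every other character starting from the second (positions 2nd, 4th, 6th, ...).
So "hedalpduon" becomes "eapun".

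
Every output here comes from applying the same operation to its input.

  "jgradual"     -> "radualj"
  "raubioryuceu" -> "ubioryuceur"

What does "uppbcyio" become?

In each case the input is transformed by: move the first 2 characters to the end (rotate left by 2), then delete the last character.
Starting from "uppbcyio": after the first operation, "pbcyioup"; after the second, "pbcyiou".

pbcyiou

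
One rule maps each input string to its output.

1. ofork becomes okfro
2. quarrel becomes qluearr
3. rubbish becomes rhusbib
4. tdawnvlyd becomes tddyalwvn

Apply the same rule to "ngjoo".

Each output is the input with this applied: take characters alternately from the front and the back (1st, last, 2nd, 2nd-last, ...).
Doing the same to "ngjoo": "nogoj".

nogoj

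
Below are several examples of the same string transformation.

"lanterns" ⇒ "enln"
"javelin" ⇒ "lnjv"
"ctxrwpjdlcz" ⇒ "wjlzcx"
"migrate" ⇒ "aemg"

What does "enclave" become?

aeec

Rule — keep every other character starting from the first (positions 1st, 3rd, 5th, ...), then move the first 2 characters to the end (rotate left by 2).
On "enclave": the first step gives "ecae", and the second then gives "aeec".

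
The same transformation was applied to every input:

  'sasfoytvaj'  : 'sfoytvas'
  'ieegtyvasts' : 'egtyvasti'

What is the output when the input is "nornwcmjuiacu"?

rnwcmjuiacn

Looking at the pairs, the operation is to swap the first and last characters, then delete the first 2 characters.
"nornwcmjuiacu" → "uornwcmjuiacn" → "rnwcmjuiacn".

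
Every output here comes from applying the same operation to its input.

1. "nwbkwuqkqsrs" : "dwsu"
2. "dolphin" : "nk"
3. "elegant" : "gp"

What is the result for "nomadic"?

ok

Rule — keep one character in every 3, starting at position 3 (positions 3rd, 6th, 9th, ...), then shift every letter 2 places forward in the alphabet (wrapping around).
For "nomadic", step one produces "mi"; step two turns that into "ok".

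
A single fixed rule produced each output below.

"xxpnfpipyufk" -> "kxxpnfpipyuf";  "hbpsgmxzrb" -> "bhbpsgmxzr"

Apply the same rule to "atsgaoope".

The rule is to move the last character to the front.
So "atsgaoope" becomes "eatsgaoop".

eatsgaoop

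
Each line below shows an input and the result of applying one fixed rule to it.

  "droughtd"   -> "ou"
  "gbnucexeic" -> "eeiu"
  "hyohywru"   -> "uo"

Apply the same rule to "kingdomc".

In each case the input is transformed by: swap the front and back halves of the string, then keep only the vowels.
For "kingdomc", step one produces "domcking"; step two turns that into "oi".

oi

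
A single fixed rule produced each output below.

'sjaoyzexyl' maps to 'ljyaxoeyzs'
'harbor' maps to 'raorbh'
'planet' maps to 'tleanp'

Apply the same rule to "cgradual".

Rule — take characters alternately from the front and the back (1st, last, 2nd, 2nd-last, ...), then move the first character to the end.
For "cgradual", step one produces "clgaruad"; step two turns that into "lgaruadc".
(Check on "planet": → "ptlean" → "tleanp" ✓)

lgaruadc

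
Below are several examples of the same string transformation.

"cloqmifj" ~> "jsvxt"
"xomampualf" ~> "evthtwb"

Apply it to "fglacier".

What's happening: shift every letter 7 places forward in the alphabet (wrapping around), then delete the last 3 characters.
"fglacier" → "mnshjply" → "mnshj".
(Check on "xomampualf": → "evthtwbhsm" → "evthtwb" ✓)

mnshj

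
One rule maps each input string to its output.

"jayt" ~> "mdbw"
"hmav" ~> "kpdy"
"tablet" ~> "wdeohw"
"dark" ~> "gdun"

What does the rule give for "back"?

edfn

The pattern: shift every letter 3 places forward in the alphabet (wrapping around).
Applying that to "back" gives "edfn".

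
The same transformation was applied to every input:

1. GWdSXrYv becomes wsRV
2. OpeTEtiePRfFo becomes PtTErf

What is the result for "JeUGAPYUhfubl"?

The pattern: flip the case of every letter, then keep every other character starting from the second (positions 2nd, 4th, 6th, ...).
Starting from "JeUGAPYUhfubl": after the first operation, "jEugapyuHFUBL"; after the second, "EgpuFB".

EgpuFB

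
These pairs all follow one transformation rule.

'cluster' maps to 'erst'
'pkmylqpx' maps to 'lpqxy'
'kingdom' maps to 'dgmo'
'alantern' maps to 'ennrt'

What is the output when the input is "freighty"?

Each output is the input with this applied: delete the first 3 characters, then sort the characters into alphabetical order.
On "freighty": the first step gives "ighty", and the second then gives "ghity".

ghity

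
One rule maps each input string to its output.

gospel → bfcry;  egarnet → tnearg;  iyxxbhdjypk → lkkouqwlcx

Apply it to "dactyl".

In each case the input is transformed by: shift every letter 13 places forward in the alphabet (wrapping around) — i.e. ROT13, then delete the first character.
For "dactyl", step one produces "qnpgly"; step two turns that into "npgly".

npgly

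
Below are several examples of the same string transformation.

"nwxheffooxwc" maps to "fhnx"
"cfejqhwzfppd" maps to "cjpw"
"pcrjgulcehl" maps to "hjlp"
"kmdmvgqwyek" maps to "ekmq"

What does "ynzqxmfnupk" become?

fpqy

Looking at the pairs, the operation is to keep one character in every 3, starting at position 1 (positions 1st, 4th, 7th, ...), then sort the characters into alphabetical order.
"ynzqxmfnupk" → "yqfp" → "fpqy".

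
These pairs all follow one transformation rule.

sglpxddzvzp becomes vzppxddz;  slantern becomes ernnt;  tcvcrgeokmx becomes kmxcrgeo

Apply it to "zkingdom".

Looking at the pairs, the operation is to delete the first 3 characters, then move the last 3 characters to the front (rotate right by 3).
Applying both steps to "zkingdom": "ngdom", then "domng".

domng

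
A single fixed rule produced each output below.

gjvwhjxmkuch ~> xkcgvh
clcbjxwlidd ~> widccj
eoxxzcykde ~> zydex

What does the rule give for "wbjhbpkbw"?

The rule is to keep every other character starting from the first (positions 1st, 3rd, 5th, ...), then move the last 3 characters to the front (rotate right by 3).
"wbjhbpkbw" → "wjbkw" → "bkwwj".

bkwwj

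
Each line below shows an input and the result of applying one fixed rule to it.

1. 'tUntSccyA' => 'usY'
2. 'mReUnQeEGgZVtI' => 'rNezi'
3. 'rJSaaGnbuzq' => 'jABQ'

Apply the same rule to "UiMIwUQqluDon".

Looking at the pairs, the operation is to flip the case of every letter, then keep one character in every 3, starting at position 2 (positions 2nd, 5th, 8th, ...).
Starting from "UiMIwUQqluDon": after the first operation, "uImiWuqQLUdON"; after the second, "IWQd".

IWQd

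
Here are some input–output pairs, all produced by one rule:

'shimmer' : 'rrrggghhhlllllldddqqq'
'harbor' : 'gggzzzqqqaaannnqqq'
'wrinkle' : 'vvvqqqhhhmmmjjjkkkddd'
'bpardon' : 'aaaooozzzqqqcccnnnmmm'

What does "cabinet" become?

The pattern: repeat every character 3 times, then shift every letter 1 place backward in the alphabet (wrapping around).
Starting from "cabinet": after the first operation, "cccaaabbbiiinnneeettt"; after the second, "bbbzzzaaahhhmmmdddsss".

bbbzzzaaahhhmmmdddsss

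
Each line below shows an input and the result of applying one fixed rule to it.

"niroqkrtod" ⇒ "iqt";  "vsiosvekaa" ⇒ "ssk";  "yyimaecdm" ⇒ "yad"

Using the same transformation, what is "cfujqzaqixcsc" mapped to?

Each output is the input with this applied: keep one character in every 3, starting at position 2 (positions 2nd, 5th, 8th, ...).
Doing the same to "cfujqzaqixcsc": "fqqc".

fqqc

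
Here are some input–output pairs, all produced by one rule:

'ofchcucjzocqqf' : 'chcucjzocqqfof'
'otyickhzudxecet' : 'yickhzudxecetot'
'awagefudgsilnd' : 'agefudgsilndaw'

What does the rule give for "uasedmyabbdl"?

Looking at the pairs, the operation is to move the first 2 characters to the end (rotate left by 2).
For "uasedmyabbdl" the result is "sedmyabbdlua".

sedmyabbdlua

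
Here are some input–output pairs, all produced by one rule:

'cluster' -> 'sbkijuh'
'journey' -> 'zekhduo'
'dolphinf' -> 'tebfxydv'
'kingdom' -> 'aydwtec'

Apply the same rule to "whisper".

mxyifuh

The pattern: shift every letter 10 places backward in the alphabet (wrapping around).
Doing the same to "whisper": "mxyifuh".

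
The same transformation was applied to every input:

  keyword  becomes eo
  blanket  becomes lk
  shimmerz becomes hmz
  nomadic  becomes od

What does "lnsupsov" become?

npv

What's happening: keep one character in every 3, starting at position 2 (positions 2nd, 5th, 8th, ...).
Doing the same to "lnsupsov": "npv".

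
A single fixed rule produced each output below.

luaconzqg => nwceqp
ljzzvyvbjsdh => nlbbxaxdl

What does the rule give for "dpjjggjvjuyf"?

frlliilxl

Looking at the pairs, the operation is to shift every letter 2 places forward in the alphabet (wrapping around), then delete the last 3 characters.
Applying both steps to "dpjjggjvjuyf": "frlliilxlwah", then "frlliilxl".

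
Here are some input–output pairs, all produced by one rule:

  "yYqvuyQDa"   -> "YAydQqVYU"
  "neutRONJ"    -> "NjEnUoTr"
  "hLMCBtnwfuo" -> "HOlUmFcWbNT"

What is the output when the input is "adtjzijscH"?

The pattern: flip the case of every letter, then take characters alternately from the front and the back (1st, last, 2nd, 2nd-last, ...).
For "adtjzijscH", step one produces "ADTJZIJSCh"; step two turns that into "AhDCTSJJZI".
(Check on "hLMCBtnwfuo": → "HlmcbTNWFUO" → "HOlUmFcWbNT" ✓)

AhDCTSJJZI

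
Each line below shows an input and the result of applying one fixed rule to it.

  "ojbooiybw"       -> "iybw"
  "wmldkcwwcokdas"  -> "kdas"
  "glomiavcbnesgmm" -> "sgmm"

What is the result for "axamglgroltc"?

oltc

The transformation: keep only the last 4 characters.
So "axamglgroltc" becomes "oltc".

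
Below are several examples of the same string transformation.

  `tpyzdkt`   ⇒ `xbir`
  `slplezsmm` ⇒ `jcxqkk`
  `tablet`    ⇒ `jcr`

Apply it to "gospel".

ncj

Each output is the input with this applied: delete the first 3 characters, then shift every letter 2 places backward in the alphabet (wrapping around).
Starting from "gospel": after the first operation, "pel"; after the second, "ncj".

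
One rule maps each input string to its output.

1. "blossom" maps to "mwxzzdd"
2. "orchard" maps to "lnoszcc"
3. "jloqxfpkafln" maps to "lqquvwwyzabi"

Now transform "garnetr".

lprycce

What's happening: sort the characters into alphabetical order, then shift every letter 11 places forward in the alphabet (wrapping around).
Working it through for "garnetr": intermediate "aegnrrt", final "lprycce".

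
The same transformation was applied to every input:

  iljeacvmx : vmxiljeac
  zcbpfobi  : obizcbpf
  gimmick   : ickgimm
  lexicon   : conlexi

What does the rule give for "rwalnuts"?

utsrwaln

The rule is to move the last 3 characters to the front (rotate right by 3).
For "rwalnuts" the result is "utsrwaln".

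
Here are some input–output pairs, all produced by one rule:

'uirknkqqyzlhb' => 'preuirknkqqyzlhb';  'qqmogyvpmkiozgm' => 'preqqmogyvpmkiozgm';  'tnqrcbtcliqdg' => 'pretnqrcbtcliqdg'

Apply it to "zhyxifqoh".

Looking at the pairs, the operation is to prepend "pre".
"zhyxifqoh" → "prezhyxifqoh".

prezhyxifqoh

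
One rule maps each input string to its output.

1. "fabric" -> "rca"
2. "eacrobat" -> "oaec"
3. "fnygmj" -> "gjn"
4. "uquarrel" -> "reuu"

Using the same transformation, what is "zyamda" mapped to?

may

What's happening: swap the front and back halves of the string, then keep every other character starting from the first (positions 1st, 3rd, 5th, ...).
Working it through for "zyamda": intermediate "mdazya", final "may".
(Check on "uquarrel": → "rreluqua" → "reuu" ✓)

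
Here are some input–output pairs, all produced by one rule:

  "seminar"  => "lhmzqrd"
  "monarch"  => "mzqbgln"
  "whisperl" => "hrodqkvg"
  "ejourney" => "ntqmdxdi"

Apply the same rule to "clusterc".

Looking at the pairs, the operation is to move the first 2 characters to the end (rotate left by 2), then shift every letter 1 place backward in the alphabet (wrapping around).
Applying both steps to "clusterc": "usterccl", then "trsdqbbk".
(Check on "ejourney": → "ourneyej" → "ntqmdxdi" ✓)

trsdqbbk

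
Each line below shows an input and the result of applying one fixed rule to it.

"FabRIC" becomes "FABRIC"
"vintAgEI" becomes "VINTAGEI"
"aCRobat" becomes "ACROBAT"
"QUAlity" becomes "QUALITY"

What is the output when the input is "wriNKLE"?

The pattern: convert every letter to uppercase.
So "wriNKLE" becomes "WRINKLE".

WRINKLE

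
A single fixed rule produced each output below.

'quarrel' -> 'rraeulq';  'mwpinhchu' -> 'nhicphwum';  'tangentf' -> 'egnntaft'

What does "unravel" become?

The transformation: take characters alternately from the front and the back (1st, last, 2nd, 2nd-last, ...), then reverse the string.
"unravel" → "avrenlu".

avrenlu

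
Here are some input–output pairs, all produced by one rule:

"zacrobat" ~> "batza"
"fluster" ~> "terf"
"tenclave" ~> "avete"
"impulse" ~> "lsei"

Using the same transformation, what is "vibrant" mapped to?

Rule — move the last 3 characters to the front (rotate right by 3), then delete the last 3 characters.
"vibrant" → "antvibr" → "antv".

antv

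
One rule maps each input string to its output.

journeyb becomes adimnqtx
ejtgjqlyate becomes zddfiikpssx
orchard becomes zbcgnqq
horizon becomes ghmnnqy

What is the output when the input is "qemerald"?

What's happening: sort the characters into alphabetical order, then shift every letter 1 place backward in the alphabet (wrapping around).
On "qemerald": the first step gives "adeelmqr", and the second then gives "zcddklpq".

zcddklpq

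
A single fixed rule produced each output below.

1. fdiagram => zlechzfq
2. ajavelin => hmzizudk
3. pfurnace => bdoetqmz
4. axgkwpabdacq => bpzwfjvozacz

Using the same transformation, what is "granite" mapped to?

The rule is to move the last 2 characters to the front (rotate right by 2), then shift every letter 1 place backward in the alphabet (wrapping around).
Doing the same to "granite": "sdfqzmh".

sdfqzmh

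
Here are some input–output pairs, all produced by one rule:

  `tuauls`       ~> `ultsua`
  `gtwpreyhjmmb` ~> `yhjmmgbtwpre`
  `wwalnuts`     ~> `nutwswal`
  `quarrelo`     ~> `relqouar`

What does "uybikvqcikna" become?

qciknuaybikv

Looking at the pairs, the operation is to swap the first and last characters, then swap the front and back halves of the string.
Applying both steps to "uybikvqcikna": "aybikvqciknu", then "qciknuaybikv".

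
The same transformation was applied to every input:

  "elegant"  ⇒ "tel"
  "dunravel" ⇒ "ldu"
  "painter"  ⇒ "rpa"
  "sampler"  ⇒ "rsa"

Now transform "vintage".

evi

Each output is the input with this applied: move the last character to the front, then keep only the first 3 characters.
Applying both steps to "vintage": "evintag", then "evi".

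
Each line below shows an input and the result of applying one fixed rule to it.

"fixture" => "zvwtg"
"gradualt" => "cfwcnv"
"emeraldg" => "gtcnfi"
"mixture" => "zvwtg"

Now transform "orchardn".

What's happening: shift every letter 2 places forward in the alphabet (wrapping around), then delete the first 2 characters.
Working it through for "orchardn": intermediate "qtejctfp", final "ejctfp".
(Check on "fixture": → "hkzvwtg" → "zvwtg" ✓)

ejctfp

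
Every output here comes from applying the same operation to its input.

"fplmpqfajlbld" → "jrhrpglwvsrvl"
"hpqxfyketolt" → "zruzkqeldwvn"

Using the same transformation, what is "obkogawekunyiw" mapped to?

In each case the input is transformed by: shift every letter 6 places forward in the alphabet (wrapping around), then reverse the string.
Applying both steps to "obkogawekunyiw": "uhqumgckqateoc", then "coetaqkcgmuqhu".

coetaqkcgmuqhu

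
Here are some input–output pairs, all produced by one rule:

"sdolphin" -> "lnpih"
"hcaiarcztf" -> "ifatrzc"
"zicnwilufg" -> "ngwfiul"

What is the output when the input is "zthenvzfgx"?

Rule — delete the first 3 characters, then take characters alternately from the front and the back (1st, last, 2nd, 2nd-last, ...).
Applying both steps to "zthenvzfgx": "envzfgx", then "exngvfz".

exngvfz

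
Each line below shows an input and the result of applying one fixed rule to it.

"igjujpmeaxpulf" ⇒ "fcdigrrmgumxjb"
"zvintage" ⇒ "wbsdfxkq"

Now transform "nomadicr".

What's happening: take characters alternately from the front and the back (1st, last, 2nd, 2nd-last, ...), then shift every letter 3 places backward in the alphabet (wrapping around).
Applying both steps to "nomadicr": "nrocmiad", then "kolzjfxa".

kolzjfxa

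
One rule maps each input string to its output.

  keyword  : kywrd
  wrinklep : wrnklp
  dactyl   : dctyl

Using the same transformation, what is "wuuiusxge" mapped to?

Rule — remove every vowel.
So "wuuiusxge" becomes "wsxg".

wsxg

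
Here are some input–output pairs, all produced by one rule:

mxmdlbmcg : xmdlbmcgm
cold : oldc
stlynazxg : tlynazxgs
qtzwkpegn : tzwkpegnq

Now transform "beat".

eatb

Each output is the input with this applied: move the first character to the end.
For "beat" the result is "eatb".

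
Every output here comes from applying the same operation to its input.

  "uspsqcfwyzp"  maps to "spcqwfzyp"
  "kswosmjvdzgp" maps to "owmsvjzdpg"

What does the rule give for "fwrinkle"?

Each output is the input with this applied: swap each adjacent pair of characters (1↔2, 3↔4, ...), then delete the first 2 characters.
On "fwrinkle": the first step gives "wfirknel", and the second then gives "irknel".

irknel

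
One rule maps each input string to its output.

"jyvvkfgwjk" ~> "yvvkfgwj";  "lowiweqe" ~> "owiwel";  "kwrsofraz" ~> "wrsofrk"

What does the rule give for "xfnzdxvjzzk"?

fnzdxvjzx

The pattern: delete the last 2 characters, then move the first character to the end.
Applying that to "xfnzdxvjzzk" gives "fnzdxvjzx".
(Check on "lowiweqe": → "lowiwe" → "owiwel" ✓)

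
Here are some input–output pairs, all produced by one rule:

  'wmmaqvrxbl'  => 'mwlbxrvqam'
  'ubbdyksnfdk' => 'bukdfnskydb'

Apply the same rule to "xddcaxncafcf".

Looking at the pairs, the operation is to move the first 2 characters to the end (rotate left by 2), then reverse the string.
Applying both steps to "xddcaxncafcf": "dcaxncafcfxd", then "dxfcfacnxacd".

dxfcfacnxacd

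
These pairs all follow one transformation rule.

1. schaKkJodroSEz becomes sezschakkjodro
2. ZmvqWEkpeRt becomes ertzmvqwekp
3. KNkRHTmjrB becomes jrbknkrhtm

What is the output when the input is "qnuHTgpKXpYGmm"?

The transformation: move the last 3 characters to the front (rotate right by 3), then convert every letter to lowercase.
On "qnuHTgpKXpYGmm": the first step gives "GmmqnuHTgpKXpY", and the second then gives "gmmqnuhtgpkxpy".

gmmqnuhtgpkxpy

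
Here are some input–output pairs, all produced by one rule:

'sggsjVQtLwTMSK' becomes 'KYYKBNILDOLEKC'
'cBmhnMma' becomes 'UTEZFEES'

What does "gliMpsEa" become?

YDAEHKWS

Rule — shift every letter 8 places backward in the alphabet (wrapping around), then convert every letter to uppercase.
For "gliMpsEa", step one produces "ydaEhkWs"; step two turns that into "YDAEHKWS".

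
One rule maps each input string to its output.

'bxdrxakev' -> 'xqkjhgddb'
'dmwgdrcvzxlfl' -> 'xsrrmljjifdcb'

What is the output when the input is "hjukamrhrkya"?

The pattern: shift every letter 6 places forward in the alphabet (wrapping around), then sort the characters into reverse alphabetical order.
For "hjukamrhrkya", step one produces "npaqgsxnxqeg"; step two turns that into "xxsqqpnnggea".
(Check on "dmwgdrcvzxlfl": → "jscmjxibfdrlr" → "xsrrmljjifdcb" ✓)

xxsqqpnnggea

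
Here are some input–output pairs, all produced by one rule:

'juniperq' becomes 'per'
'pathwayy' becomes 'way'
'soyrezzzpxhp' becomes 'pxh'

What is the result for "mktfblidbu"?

The pattern: move the last character to the front, then keep only the last 3 characters.
For "mktfblidbu", step one produces "umktfblidb"; step two turns that into "idb".

idb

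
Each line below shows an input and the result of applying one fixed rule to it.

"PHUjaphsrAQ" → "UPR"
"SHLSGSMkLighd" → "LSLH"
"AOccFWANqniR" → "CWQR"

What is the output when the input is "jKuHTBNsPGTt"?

Looking at the pairs, the operation is to keep one character in every 3, starting at position 3 (positions 3rd, 6th, 9th, ...), then convert every letter to uppercase.
"jKuHTBNsPGTt" → "UBPT".

UBPT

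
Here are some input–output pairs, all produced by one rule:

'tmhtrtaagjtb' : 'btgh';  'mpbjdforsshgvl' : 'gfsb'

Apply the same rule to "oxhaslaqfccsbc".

Each output is the input with this applied: keep one character in every 3, starting at position 3 (positions 3rd, 6th, 9th, ...), then swap the first and last characters.
"oxhaslaqfccsbc" → "hlfs" → "slfh".

slfh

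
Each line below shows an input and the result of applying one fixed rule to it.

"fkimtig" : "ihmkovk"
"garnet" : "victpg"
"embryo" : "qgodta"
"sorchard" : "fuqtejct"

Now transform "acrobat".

The transformation: move the last character to the front, then shift every letter 2 places forward in the alphabet (wrapping around).
For "acrobat", step one produces "tacroba"; step two turns that into "vcetqdc".

vcetqdc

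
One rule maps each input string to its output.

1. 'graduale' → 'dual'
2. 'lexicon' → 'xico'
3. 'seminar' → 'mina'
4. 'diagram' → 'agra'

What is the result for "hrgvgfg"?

gvgf

Each output is the input with this applied: move the last character to the front, then keep only the last 4 characters.
Working it through for "hrgvgfg": intermediate "ghrgvgf", final "gvgf".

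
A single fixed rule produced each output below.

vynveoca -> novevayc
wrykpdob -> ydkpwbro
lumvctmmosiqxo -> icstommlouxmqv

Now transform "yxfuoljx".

fluoyxxj

Looking at the pairs, the operation is to take characters alternately from the front and the back (1st, last, 2nd, 2nd-last, ...), then swap the front and back halves of the string.
Working it through for "yxfuoljx": intermediate "yxxjfluo", final "fluoyxxj".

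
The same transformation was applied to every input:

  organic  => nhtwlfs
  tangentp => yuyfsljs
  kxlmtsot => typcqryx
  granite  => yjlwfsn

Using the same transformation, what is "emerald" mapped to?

qijrjwf

In each case the input is transformed by: move the last 2 characters to the front (rotate right by 2), then shift every letter 5 places forward in the alphabet (wrapping around).
Starting from "emerald": after the first operation, "ldemera"; after the second, "qijrjwf".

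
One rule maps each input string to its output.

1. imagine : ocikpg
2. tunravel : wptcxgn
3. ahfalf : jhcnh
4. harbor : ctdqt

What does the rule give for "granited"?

In each case the input is transformed by: shift every letter 2 places forward in the alphabet (wrapping around), then delete the first character.
Starting from "granited": after the first operation, "itcpkvgf"; after the second, "tcpkvgf".

tcpkvgf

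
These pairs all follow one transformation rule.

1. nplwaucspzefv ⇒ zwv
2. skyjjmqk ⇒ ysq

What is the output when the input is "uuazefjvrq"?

The pattern: sort the characters into reverse alphabetical order, then keep only the first 3 characters.
"uuazefjvrq" → "zvuurqjfea" → "zvu".
(Check on "nplwaucspzefv": → "zwvusppnlfeca" → "zwv" ✓)

zvu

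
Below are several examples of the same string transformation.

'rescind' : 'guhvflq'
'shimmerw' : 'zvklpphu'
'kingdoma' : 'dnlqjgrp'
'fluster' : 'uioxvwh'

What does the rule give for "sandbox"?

avdqger

What's happening: move the last character to the front, then shift every letter 3 places forward in the alphabet (wrapping around).
Working it through for "sandbox": intermediate "xsandbo", final "avdqger".
(Check on "fluster": → "rfluste" → "uioxvwh" ✓)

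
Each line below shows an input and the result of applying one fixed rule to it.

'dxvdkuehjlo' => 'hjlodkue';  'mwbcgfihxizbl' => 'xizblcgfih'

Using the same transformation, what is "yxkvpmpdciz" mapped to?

dcizvpmp

Each output is the input with this applied: delete the first 3 characters, then swap the front and back halves of the string.
Applying both steps to "yxkvpmpdciz": "vpmpdciz", then "dcizvpmp".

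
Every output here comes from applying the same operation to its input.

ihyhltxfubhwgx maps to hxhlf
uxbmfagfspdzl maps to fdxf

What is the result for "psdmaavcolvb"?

cvsa

In each case the input is transformed by: keep one character in every 3, starting at position 2 (positions 2nd, 5th, 8th, ...), then move the last 2 characters to the front (rotate right by 2).
Starting from "psdmaavcolvb": after the first operation, "sacv"; after the second, "cvsa".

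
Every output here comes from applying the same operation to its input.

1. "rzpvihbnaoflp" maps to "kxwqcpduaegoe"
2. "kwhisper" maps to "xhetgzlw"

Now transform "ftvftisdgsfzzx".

uixhsvhuoomuik

In each case the input is transformed by: shift every letter 11 places backward in the alphabet (wrapping around), then move the first 3 characters to the end (rotate left by 3).
"ftvftisdgsfzzx" → "uixhsvhuoomuik".
(Check on "rzpvihbnaoflp": → "goekxwqcpduae" → "kxwqcpduaegoe" ✓)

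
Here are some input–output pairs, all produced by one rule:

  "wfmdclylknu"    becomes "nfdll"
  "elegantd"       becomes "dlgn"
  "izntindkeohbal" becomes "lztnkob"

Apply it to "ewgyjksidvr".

The pattern: keep every other character starting from the second (positions 2nd, 4th, 6th, ...), then move the last character to the front.
Applying that to "ewgyjksidvr" gives "vwyki".

vwyki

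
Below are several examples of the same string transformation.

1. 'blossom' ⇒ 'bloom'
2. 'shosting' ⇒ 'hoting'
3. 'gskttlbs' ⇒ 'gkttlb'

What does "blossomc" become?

In each case the input is transformed by: remove every "s".
For "blossomc" the result is "bloomc".

bloomc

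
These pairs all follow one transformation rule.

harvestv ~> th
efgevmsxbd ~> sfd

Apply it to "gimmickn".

mi

The pattern: sort the characters into reverse alphabetical order, then keep one character in every 3, starting at position 3 (positions 3rd, 6th, 9th, ...).
For "gimmickn", step one produces "nmmkiigc"; step two turns that into "mi".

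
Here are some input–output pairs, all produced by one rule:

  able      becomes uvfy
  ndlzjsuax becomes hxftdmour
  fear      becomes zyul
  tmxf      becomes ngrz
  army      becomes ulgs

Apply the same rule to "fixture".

zcrnoly

The transformation: shift every letter 6 places backward in the alphabet (wrapping around).
For "fixture" the result is "zcrnoly".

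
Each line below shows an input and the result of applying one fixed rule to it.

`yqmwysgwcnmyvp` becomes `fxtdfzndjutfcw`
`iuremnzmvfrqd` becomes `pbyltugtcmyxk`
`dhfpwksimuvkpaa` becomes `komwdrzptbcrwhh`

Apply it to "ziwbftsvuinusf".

gpdimazcbpubzm

The transformation: shift every letter 7 places forward in the alphabet (wrapping around).
For "ziwbftsvuinusf" the result is "gpdimazcbpubzm".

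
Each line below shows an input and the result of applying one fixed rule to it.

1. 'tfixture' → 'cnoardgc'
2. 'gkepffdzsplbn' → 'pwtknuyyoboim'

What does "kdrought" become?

tcmqapxd

The pattern: shift every letter 9 places forward in the alphabet (wrapping around), then take characters alternately from the front and the back (1st, last, 2nd, 2nd-last, ...).
"kdrought" → "tmaxdpqc" → "tcmqapxd".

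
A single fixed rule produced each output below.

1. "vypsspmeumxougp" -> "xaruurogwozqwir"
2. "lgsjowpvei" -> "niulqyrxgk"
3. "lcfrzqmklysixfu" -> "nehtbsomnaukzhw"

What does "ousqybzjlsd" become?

qwusadblnuf

Each output is the input with this applied: shift every letter 2 places forward in the alphabet (wrapping around).
"ousqybzjlsd" → "qwusadblnuf".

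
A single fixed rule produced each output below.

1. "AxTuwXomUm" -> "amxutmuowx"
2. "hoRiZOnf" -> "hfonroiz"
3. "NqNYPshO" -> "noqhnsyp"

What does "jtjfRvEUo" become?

jotujefvr

Looking at the pairs, the operation is to take characters alternately from the front and the back (1st, last, 2nd, 2nd-last, ...), then convert every letter to lowercase.
"jtjfRvEUo" → "jotUjEfvR" → "jotujefvr".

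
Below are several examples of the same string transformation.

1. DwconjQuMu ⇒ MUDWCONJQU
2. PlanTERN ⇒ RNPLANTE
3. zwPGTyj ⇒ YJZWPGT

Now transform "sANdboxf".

XFSANDBO

Each output is the input with this applied: move the last 2 characters to the front (rotate right by 2), then convert every letter to uppercase.
Applying both steps to "sANdboxf": "xfsANdbo", then "XFSANDBO".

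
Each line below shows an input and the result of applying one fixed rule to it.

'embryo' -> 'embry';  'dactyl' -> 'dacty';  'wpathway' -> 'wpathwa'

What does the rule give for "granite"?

The rule is to delete the last character.
On "granite" that produces "granit".

granit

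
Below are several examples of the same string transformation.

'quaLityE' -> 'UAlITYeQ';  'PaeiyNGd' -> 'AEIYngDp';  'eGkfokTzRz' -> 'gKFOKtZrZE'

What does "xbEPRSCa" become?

BeprscAX

The transformation: flip the case of every letter, then move the first character to the end.
Working it through for "xbEPRSCa": intermediate "XBeprscA", final "BeprscAX".
(Check on "eGkfokTzRz": → "EgKFOKtZrZ" → "gKFOKtZrZE" ✓)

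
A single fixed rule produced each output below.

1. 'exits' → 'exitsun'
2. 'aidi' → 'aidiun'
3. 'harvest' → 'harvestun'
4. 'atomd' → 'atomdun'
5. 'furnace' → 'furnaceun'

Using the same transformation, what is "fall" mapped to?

fallun

In each case the input is transformed by: append "un".
"fall" → "fallun".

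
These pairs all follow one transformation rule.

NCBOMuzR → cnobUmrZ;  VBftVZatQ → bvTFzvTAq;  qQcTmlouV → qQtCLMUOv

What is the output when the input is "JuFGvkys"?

UjgfKVSY

Rule — swap each adjacent pair of characters (1↔2, 3↔4, ...), then flip the case of every letter.
"JuFGvkys" → "uJGFkvsy" → "UjgfKVSY".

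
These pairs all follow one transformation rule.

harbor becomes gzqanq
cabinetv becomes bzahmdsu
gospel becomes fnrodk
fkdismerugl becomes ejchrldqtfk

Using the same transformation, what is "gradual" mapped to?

In each case the input is transformed by: shift every letter 1 place backward in the alphabet (wrapping around).
"gradual" → "fqzctzk".

fqzctzk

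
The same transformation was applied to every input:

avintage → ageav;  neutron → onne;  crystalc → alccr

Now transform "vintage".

gevi

The transformation: move the first 2 characters to the end (rotate left by 2), then delete the first 3 characters.
Working it through for "vintage": intermediate "ntagevi", final "gevi".
(Check on "crystalc": → "ystalccr" → "alccr" ✓)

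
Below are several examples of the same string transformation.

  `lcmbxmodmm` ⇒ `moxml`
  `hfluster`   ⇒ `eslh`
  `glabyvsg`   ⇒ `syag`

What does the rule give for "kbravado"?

Each output is the input with this applied: reverse the string, then keep every other character starting from the second (positions 2nd, 4th, 6th, ...).
"kbravado" → "odavarbk" → "dvrk".
(Check on "lcmbxmodmm": → "mmdomxbmcl" → "moxml" ✓)

dvrk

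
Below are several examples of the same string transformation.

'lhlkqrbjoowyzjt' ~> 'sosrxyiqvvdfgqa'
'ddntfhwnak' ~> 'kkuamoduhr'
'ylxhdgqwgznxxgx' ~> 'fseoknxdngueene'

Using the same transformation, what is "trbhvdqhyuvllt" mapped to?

The rule is to shift every letter 7 places forward in the alphabet (wrapping around).
Applying that to "trbhvdqhyuvllt" gives "ayiockxofbcssa".

ayiockxofbcssa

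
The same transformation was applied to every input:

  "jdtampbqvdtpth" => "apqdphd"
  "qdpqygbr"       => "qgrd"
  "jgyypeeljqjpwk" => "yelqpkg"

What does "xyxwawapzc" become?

In each case the input is transformed by: keep every other character starting from the second (positions 2nd, 4th, 6th, ...), then move the first character to the end.
Applying both steps to "xyxwawapzc": "ywwpc", then "wwpcy".

wwpcy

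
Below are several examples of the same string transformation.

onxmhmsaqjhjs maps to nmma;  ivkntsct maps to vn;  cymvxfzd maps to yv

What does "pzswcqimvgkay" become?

In each case the input is transformed by: keep every other character starting from the second (positions 2nd, 4th, 6th, ...), then delete the last 2 characters.
For "pzswcqimvgkay", step one produces "zwqmga"; step two turns that into "zwqm".

zwqm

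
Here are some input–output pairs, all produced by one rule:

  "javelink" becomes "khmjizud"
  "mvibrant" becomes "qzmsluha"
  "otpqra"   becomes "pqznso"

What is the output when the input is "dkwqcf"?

pbecjv

The transformation: swap the front and back halves of the string, then shift every letter 1 place backward in the alphabet (wrapping around).
Starting from "dkwqcf": after the first operation, "qcfdkw"; after the second, "pbecjv".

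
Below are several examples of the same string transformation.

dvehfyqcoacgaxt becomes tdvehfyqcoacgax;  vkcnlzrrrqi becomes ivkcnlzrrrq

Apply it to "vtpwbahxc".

In each case the input is transformed by: move the last character to the front.
"vtpwbahxc" → "cvtpwbahx".

cvtpwbahx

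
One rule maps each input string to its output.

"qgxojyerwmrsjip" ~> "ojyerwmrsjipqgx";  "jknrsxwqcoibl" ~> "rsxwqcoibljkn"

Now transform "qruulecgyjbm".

The pattern: move the first 3 characters to the end (rotate left by 3).
Doing the same to "qruulecgyjbm": "ulecgyjbmqru".

ulecgyjbmqru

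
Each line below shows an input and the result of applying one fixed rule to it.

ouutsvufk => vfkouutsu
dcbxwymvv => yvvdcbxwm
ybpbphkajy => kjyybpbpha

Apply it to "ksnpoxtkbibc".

bbcksnpoxtki

Looking at the pairs, the operation is to move the last 3 characters to the front (rotate right by 3), then swap the first and last characters.
"ksnpoxtkbibc" → "ibcksnpoxtkb" → "bbcksnpoxtki".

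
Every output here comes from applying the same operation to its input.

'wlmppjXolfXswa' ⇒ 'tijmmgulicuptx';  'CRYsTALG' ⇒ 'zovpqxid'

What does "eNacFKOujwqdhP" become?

Rule — shift every letter 3 places backward in the alphabet (wrapping around), then convert every letter to lowercase.
Applying that to "eNacFKOujwqdhP" gives "bkxzchlrgtnaem".

bkxzchlrgtnaem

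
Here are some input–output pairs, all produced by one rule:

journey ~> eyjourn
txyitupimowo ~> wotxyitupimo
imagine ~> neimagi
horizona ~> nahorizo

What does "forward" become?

rdforwa

Looking at the pairs, the operation is to move the last 2 characters to the front (rotate right by 2).
"forward" → "rdforwa".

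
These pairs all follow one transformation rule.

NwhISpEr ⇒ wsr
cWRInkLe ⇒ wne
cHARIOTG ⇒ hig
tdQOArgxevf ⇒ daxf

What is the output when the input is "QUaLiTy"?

ui

Each output is the input with this applied: keep one character in every 3, starting at position 2 (positions 2nd, 5th, 8th, ...), then convert every letter to lowercase.
For "QUaLiTy", step one produces "Ui"; step two turns that into "ui".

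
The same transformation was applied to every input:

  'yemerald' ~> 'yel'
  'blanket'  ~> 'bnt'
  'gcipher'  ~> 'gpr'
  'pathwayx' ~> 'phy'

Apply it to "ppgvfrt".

Looking at the pairs, the operation is to keep one character in every 3, starting at position 1 (positions 1st, 4th, 7th, ...).
Applying that to "ppgvfrt" gives "pvt".

pvt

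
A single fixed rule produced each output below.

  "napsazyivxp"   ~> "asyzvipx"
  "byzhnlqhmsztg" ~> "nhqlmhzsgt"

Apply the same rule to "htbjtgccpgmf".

In each case the input is transformed by: delete the first 3 characters, then swap each adjacent pair of characters (1↔2, 3↔4, ...).
"htbjtgccpgmf" → "tjcgpcmgf".

tjcgpcmgf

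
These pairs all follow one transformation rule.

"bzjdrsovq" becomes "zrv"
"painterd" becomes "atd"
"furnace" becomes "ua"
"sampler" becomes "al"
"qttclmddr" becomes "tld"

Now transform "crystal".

rt

Looking at the pairs, the operation is to keep one character in every 3, starting at position 2 (positions 2nd, 5th, 8th, ...).
For "crystal" the result is "rt".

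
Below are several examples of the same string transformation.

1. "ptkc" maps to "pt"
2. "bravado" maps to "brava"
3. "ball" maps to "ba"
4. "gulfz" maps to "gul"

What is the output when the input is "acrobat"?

acrob

In each case the input is transformed by: delete the last 2 characters.
Applying that to "acrobat" gives "acrob".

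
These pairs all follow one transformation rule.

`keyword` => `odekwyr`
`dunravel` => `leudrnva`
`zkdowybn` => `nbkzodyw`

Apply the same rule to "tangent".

What's happening: swap each adjacent pair of characters (1↔2, 3↔4, ...), then move the last 2 characters to the front (rotate right by 2).
"tangent" → "atgnnet" → "etatgnn".

etatgnn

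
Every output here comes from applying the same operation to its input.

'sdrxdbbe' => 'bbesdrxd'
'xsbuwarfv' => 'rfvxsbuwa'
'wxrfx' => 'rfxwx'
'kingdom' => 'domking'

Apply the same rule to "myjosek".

sekmyjo

The rule is to move the last 3 characters to the front (rotate right by 3).
"myjosek" → "sekmyjo".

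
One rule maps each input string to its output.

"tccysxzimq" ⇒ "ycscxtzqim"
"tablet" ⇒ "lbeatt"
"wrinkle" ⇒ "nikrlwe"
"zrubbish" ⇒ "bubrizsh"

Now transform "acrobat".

orbcaat

In each case the input is transformed by: move the first 3 characters to the end (rotate left by 3), then take characters alternately from the front and the back (1st, last, 2nd, 2nd-last, ...).
Applying both steps to "acrobat": "obatacr", then "orbcaat".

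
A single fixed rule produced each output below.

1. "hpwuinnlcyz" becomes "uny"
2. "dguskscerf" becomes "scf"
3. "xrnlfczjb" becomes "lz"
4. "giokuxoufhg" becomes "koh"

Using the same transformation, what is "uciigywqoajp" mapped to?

Rule — delete the first 2 characters, then keep one character in every 3, starting at position 2 (positions 2nd, 5th, 8th, ...).
Working it through for "uciigywqoajp": intermediate "iigywqoajp", final "iwa".

iwa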